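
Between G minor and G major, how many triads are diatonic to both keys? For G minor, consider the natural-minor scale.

Diatonic triads of G minor (natural minor): Gm (i), Adim (ii°), Bb (III), Cm (iv), Dm (v), Eb (VI), F (VII).
Diatonic triads of G major: G (I), Am (ii), Bm (iii), C (IV), D (V), Em (vi), F#dim (vii°).
No triad has the same root and quality in both keys.

0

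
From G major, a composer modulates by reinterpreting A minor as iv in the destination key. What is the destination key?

E minor

The numeral iv denotes a minor triad on scale degree 4. With A on degree 4, the tonic of the new key is E.
Degree 4 carries a minor triad in minor keys, so the destination is E minor.
Check: the diatonic triads of E minor (natural minor) are Em (i), F#dim (ii°), G (III), Am (iv), Bm (v), C (VI), D (VII) — A minor is indeed iv.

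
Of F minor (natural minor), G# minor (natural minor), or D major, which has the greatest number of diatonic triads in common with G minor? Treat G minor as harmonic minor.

Triads of G minor (harmonic minor): Gm (i), Adim (ii°), Bbaug (III+), Cm (iv), D (V), Eb (VI), F#dim (vii°).
F minor (natural minor) shares 2: Cm, Eb.
G# minor (natural minor) shares 0: none.
D major shares 1: D.
The most common triads (2) are shared with F minor.

F minor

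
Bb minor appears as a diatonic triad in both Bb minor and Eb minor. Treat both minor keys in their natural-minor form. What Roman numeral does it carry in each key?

The scale of Bb minor (natural minor) is Bb C Db Eb F Gb Ab; Bb is degree 1, and the triad built there (Bb-Db-F) is minor, so it is i.
The scale of Eb minor (natural minor) is Eb F Gb Ab Bb Cb Db; Bb is degree 5, and the triad built there (Bb-Db-F) is minor, so it is v.

i in Bb minor; v in Eb minor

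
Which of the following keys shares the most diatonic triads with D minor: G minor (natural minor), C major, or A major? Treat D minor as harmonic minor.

G minor

Triads of D minor (harmonic minor): D minor (i), E diminished (ii°), F augmented (III+), G minor (iv), A major (V), Bb major (VI), C# diminished (vii°).
G minor (natural minor) shares 3: Dm, Gm, Bb.
C major shares 1: Dm.
A major shares 1: A.
The most common triads (3) are shared with G minor.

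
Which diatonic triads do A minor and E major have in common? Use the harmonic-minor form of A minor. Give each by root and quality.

Triads in A minor (harmonic minor): Am (i), Bdim (ii°), Caug (III+), Dm (iv), E (V), F (VI), G#dim (vii°).
Triads in E major: E (I), F#m (ii), G#m (iii), A (IV), B (V), C#m (vi), D#dim (vii°).
Shared triads with their functions: E (V in A minor, I in E major).

E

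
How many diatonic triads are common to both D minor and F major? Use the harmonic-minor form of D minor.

Diatonic triads of D minor (harmonic minor): Dm (i), Edim (ii°), Faug (III+), Gm (iv), A (V), Bb (VI), C#dim (vii°).
Diatonic triads of F major: F (I), Gm (ii), Am (iii), Bb (IV), C (V), Dm (vi), Edim (vii°).
Matching root and quality in both lists: Dm, Edim, Gm, Bb.
That gives 4 common triads.

4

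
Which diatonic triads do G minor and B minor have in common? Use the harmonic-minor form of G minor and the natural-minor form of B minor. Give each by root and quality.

Triads in G minor (harmonic minor): Gm (i), Adim (ii°), Bbaug (III+), Cm (iv), D (V), Eb (VI), F#dim (vii°).
Triads in B minor (natural minor): Bm (i), C#dim (ii°), D (III), Em (iv), F#m (v), G (VI), A (VII).
Shared triads with their functions: D (V in G minor, III in B minor).

D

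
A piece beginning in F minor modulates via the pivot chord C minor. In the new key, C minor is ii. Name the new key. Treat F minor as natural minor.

The numeral ii denotes a minor triad on scale degree 2. With C on degree 2, the tonic of the new key is Bb.
Degree 2 carries a minor triad in major keys, so the destination is Bb major.
Check: the diatonic triads of Bb major are Bb (I), Cm (ii), Dm (iii), Eb (IV), F (V), Gm (vi), Adim (vii°) — C minor is indeed ii.

Bb major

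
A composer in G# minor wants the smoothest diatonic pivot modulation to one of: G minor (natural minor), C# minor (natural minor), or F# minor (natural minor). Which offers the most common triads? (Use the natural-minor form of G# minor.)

Triads of G# minor (natural minor): G#m (i), A#dim (ii°), B (III), C#m (iv), D#m (v), E (VI), F# (VII).
G minor (natural minor) shares 0: none.
C# minor (natural minor) shares 4: G#m, B, C#m, E.
F# minor (natural minor) shares 2: C#m, E.
The most common triads (4) are shared with C# minor.

C# minor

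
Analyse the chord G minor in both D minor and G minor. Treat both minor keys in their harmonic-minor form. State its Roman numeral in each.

The scale of D minor (harmonic minor) is D E F G A Bb C#; G is degree 4, and the triad built there (G-Bb-D) is minor, so it is iv.
The scale of G minor (harmonic minor) is G A Bb C D Eb F#; G is degree 1, and the triad built there (G-Bb-D) is minor, so it is i.

iv in D minor; i in G minor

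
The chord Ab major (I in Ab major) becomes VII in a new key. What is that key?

Bb minor

The numeral VII denotes a major triad on scale degree 7. With Ab on degree 7, the tonic of the new key is Bb.
Degree 7 carries a major triad in natural-minor keys, so the destination is Bb minor.
Check: the diatonic triads of Bb minor (natural minor) are Bbm (i), Cdim (ii°), Db (III), Ebm (iv), Fm (v), Gb (VI), Ab (VII) — Ab major is indeed VII.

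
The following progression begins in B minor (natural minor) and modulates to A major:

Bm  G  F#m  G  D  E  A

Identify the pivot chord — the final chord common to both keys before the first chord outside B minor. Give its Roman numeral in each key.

Chords diatonic to B minor: Bm, C#dim, D, Em, F#m, G, A.
Reading the progression, the first chord not in that set is E, so the modulation leaves B minor there.
The chord immediately before E is D, which is diatonic to both keys: III in B minor and IV in A major.

D — III in B minor, IV in A major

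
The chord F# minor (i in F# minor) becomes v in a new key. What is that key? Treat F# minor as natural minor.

The numeral v denotes a minor triad on scale degree 5. With F# on degree 5, the tonic of the new key is B.
Degree 5 carries a minor triad in natural-minor keys, so the destination is B minor.
Check: the diatonic triads of B minor (natural minor) are Bm (i), C#dim (ii°), D (III), Em (iv), F#m (v), G (VI), A (VII) — F# minor is indeed v.

B minor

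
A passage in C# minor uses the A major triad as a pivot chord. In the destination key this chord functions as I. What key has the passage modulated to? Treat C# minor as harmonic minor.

A major

The numeral I denotes a major triad on scale degree 1. With A on degree 1, the tonic of the new key is A.
Degree 1 carries a major triad in major keys, so the destination is A major.
Check: the diatonic triads of A major are A (I), Bm (ii), C#m (iii), D (IV), E (V), F#m (vi), G#dim (vii°) — A major is indeed I.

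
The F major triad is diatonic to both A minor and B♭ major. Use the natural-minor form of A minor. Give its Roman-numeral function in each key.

The scale of A minor (natural minor) is A B C D E F G; F is degree 6, and the triad built there (F-A-C) is major, so it is VI.
The scale of B♭ major is B♭ C D E♭ F G A; F is degree 5, and the triad built there (F-A-C) is major, so it is V.

VI in A minor; V in B♭ major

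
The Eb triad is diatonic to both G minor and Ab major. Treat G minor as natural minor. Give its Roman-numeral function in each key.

VI in G minor; V in Ab major

The scale of G minor (natural minor) is G A Bb C D Eb F; Eb is degree 6, and the triad built there (Eb-G-Bb) is major, so it is VI.
The scale of Ab major is Ab Bb C Db Eb F G; Eb is degree 5, and the triad built there (Eb-G-Bb) is major, so it is V.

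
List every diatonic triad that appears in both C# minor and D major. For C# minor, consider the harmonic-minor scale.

Triads in C# minor (harmonic minor): C#m (i), D#dim (ii°), Eaug (III+), F#m (iv), G# (V), A (VI), B#dim (vii°).
Triads in D major: D (I), Em (ii), F#m (iii), G (IV), A (V), Bm (vi), C#dim (vii°).
Shared triads with their functions: F#m (iv in C# minor, iii in D major); A (VI in C# minor, V in D major).

F#m, A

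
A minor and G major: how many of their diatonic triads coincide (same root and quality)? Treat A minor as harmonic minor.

1

Diatonic triads of A minor (harmonic minor): Am (i), Bdim (ii°), Caug (III+), Dm (iv), E (V), F (VI), G♯dim (vii°).
Diatonic triads of G major: G (I), Am (ii), Bm (iii), C (IV), D (V), Em (vi), F♯dim (vii°).
Matching root and quality in both lists: Am.
That gives 1 common triad.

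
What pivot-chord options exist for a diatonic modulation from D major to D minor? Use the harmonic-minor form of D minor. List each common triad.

Triads in D major: D major (I), E minor (ii), F# minor (iii), G major (IV), A major (V), B minor (vi), C# diminished (vii°).
Triads in D minor (harmonic minor): D minor (i), E diminished (ii°), F augmented (III+), G minor (iv), A major (V), Bb major (VI), C# diminished (vii°).
Shared triads with their functions: A major (V in D major, V in D minor); C# diminished (vii° in D major, vii° in D minor).

A, C#dim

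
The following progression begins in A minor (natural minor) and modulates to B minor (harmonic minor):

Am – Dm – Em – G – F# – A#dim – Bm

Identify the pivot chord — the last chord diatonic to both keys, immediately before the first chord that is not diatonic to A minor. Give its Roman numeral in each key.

Chords diatonic to A minor: Am, Bdim, C, Dm, Em, F, G.
Reading the progression, the first chord not in that set is F#, so the modulation leaves A minor there.
The chord immediately before F# is G, which is diatonic to both keys: VII in A minor and VI in B minor.

G — VII in A minor, VI in B minor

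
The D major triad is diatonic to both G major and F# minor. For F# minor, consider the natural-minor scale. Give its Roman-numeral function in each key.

V in G major; VI in F# minor

The scale of G major is G A B C D E F#; D is degree 5, and the triad built there (D-F#-A) is major, so it is V.
The scale of F# minor (natural minor) is F# G# A B C# D E; D is degree 6, and the triad built there (D-F#-A) is major, so it is VI.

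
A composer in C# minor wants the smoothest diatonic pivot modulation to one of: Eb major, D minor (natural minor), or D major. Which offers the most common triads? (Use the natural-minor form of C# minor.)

D major

Triads of C# minor (natural minor): C# minor (i), D# diminished (ii°), E major (III), F# minor (iv), G# minor (v), A major (VI), B major (VII).
Eb major shares 0: none.
D minor (natural minor) shares 0: none.
D major shares 2: F#m, A.
The most common triads (2) are shared with D major.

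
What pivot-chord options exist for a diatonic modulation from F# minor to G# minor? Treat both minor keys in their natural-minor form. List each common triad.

C#m, E

Triads in F# minor (natural minor): F# minor (i), G# diminished (ii°), A major (III), B minor (iv), C# minor (v), D major (VI), E major (VII).
Triads in G# minor (natural minor): G# minor (i), A# diminished (ii°), B major (III), C# minor (iv), D# minor (v), E major (VI), F# major (VII).
Shared triads with their functions: C# minor (v in F# minor, iv in G# minor); E major (VII in F# minor, VI in G# minor).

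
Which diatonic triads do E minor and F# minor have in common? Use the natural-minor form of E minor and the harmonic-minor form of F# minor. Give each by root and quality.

Triads in E minor (natural minor): Em (i), F#dim (ii°), G (III), Am (iv), Bm (v), C (VI), D (VII).
Triads in F# minor (harmonic minor): F#m (i), G#dim (ii°), Aaug (III+), Bm (iv), C# (V), D (VI), E#dim (vii°).
Shared triads with their functions: Bm (v in E minor, iv in F# minor); D (VII in E minor, VI in F# minor).

Bm, D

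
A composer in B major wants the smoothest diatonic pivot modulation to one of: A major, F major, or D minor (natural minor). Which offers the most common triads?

A major

Triads of B major: B major (I), C# minor (ii), D# minor (iii), E major (IV), F# major (V), G# minor (vi), A# diminished (vii°).
A major shares 2: C#m, E.
F major shares 0: none.
D minor (natural minor) shares 0: none.
The most common triads (2) are shared with A major.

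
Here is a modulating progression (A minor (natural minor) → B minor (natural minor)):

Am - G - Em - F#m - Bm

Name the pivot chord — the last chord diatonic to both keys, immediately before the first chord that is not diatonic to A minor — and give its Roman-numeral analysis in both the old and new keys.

Chords diatonic to A minor: Am, Bdim, C, Dm, Em, F, G.
Reading the progression, the first chord not in that set is F#m, so the modulation leaves A minor there.
The chord immediately before F#m is Em, which is diatonic to both keys: v in A minor and iv in B minor.

Em — v in A minor, iv in B minor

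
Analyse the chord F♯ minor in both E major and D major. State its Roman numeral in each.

ii in E major; iii in D major

The scale of E major is E F♯ G♯ A B C♯ D♯; F♯ is degree 2, and the triad built there (F♯-A-C♯) is minor, so it is ii.
The scale of D major is D E F♯ G A B C♯; F♯ is degree 3, and the triad built there (F♯-A-C♯) is minor, so it is iii.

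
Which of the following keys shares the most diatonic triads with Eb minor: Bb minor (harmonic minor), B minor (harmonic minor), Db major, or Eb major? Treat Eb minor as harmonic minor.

Eb major

Triads of Eb minor (harmonic minor): Ebm (i), Fdim (ii°), Gbaug (III+), Abm (iv), Bb (V), Cb (VI), Ddim (vii°).
Bb minor (harmonic minor) shares 1: Ebm.
B minor (harmonic minor) shares 0: none.
Db major shares 1: Ebm.
Eb major shares 2: Bb, Ddim.
The most common triads (2) are shared with Eb major.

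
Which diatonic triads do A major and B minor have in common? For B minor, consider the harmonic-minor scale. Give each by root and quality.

Triads in A major: A major (I), B minor (ii), C# minor (iii), D major (IV), E major (V), F# minor (vi), G# diminished (vii°).
Triads in B minor (harmonic minor): B minor (i), C# diminished (ii°), D augmented (III+), E minor (iv), F# major (V), G major (VI), A# diminished (vii°).
Shared triads with their functions: B minor (ii in A major, i in B minor).

Bm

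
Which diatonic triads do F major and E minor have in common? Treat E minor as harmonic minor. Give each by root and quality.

Am, C

Triads in F major: F major (I), G minor (ii), A minor (iii), Bb major (IV), C major (V), D minor (vi), E diminished (vii°).
Triads in E minor (harmonic minor): E minor (i), F# diminished (ii°), G augmented (III+), A minor (iv), B major (V), C major (VI), D# diminished (vii°).
Shared triads with their functions: A minor (iii in F major, iv in E minor); C major (V in F major, VI in E minor).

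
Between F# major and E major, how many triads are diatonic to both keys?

2

Diatonic triads of F# major: F# major (I), G# minor (ii), A# minor (iii), B major (IV), C# major (V), D# minor (vi), E# diminished (vii°).
Diatonic triads of E major: E major (I), F# minor (ii), G# minor (iii), A major (IV), B major (V), C# minor (vi), D# diminished (vii°).
Matching root and quality in both lists: G# minor, B major.
That gives 2 common triads.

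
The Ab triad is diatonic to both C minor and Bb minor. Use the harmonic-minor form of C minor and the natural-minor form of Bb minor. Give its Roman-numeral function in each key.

The scale of C minor (harmonic minor) is C D Eb F G Ab B; Ab is degree 6, and the triad built there (Ab-C-Eb) is major, so it is VI.
The scale of Bb minor (natural minor) is Bb C Db Eb F Gb Ab; Ab is degree 7, and the triad built there (Ab-C-Eb) is major, so it is VII.

VI in C minor; VII in Bb minor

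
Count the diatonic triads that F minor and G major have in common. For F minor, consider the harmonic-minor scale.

Diatonic triads of F minor (harmonic minor): F minor (i), G diminished (ii°), Ab augmented (III+), Bb minor (iv), C major (V), Db major (VI), E diminished (vii°).
Diatonic triads of G major: G major (I), A minor (ii), B minor (iii), C major (IV), D major (V), E minor (vi), F# diminished (vii°).
Matching root and quality in both lists: C major.
That gives 1 common triad.

1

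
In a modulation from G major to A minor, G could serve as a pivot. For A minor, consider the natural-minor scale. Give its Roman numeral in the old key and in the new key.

I in G major; VII in A minor

The scale of G major is G A B C D E F#; G is degree 1, and the triad built there (G-B-D) is major, so it is I.
The scale of A minor (natural minor) is A B C D E F G; G is degree 7, and the triad built there (G-B-D) is major, so it is VII.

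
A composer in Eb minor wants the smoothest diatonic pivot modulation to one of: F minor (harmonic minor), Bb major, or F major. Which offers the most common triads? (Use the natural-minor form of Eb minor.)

F minor

Triads of Eb minor (natural minor): Ebm (i), Fdim (ii°), Gb (III), Abm (iv), Bbm (v), Cb (VI), Db (VII).
F minor (harmonic minor) shares 2: Bbm, Db.
Bb major shares 0: none.
F major shares 0: none.
The most common triads (2) are shared with F minor.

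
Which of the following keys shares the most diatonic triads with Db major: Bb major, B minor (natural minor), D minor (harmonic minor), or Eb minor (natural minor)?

Eb minor

Triads of Db major: Db (I), Ebm (ii), Fm (iii), Gb (IV), Ab (V), Bbm (vi), Cdim (vii°).
Bb major shares 0: none.
B minor (natural minor) shares 0: none.
D minor (harmonic minor) shares 0: none.
Eb minor (natural minor) shares 4: Db, Ebm, Gb, Bbm.
The most common triads (4) are shared with Eb minor.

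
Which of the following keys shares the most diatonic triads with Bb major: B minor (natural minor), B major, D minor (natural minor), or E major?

Triads of Bb major: Bb (I), Cm (ii), Dm (iii), Eb (IV), F (V), Gm (vi), Adim (vii°).
B minor (natural minor) shares 0: none.
B major shares 0: none.
D minor (natural minor) shares 4: Bb, Dm, F, Gm.
E major shares 0: none.
The most common triads (4) are shared with D minor.

D minor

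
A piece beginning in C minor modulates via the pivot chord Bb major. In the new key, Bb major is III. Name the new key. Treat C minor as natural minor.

The numeral III denotes a major triad on scale degree 3. With Bb on degree 3, the tonic of the new key is G.
Degree 3 carries a major triad in natural-minor keys, so the destination is G minor.
Check: the diatonic triads of G minor (natural minor) are Gm (i), Adim (ii°), Bb (III), Cm (iv), Dm (v), Eb (VI), F (VII) — Bb major is indeed III.

G minor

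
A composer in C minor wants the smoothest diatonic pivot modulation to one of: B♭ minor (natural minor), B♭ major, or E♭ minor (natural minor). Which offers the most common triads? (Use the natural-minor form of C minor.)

B♭ major

Triads of C minor (natural minor): Cm (i), Ddim (ii°), E♭ (III), Fm (iv), Gm (v), A♭ (VI), B♭ (VII).
B♭ minor (natural minor) shares 2: Fm, A♭.
B♭ major shares 4: Cm, E♭, Gm, B♭.
E♭ minor (natural minor) shares 0: none.
The most common triads (4) are shared with B♭ major.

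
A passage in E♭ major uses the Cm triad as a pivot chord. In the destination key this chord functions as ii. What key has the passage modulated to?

B♭ major

The numeral ii denotes a minor triad on scale degree 2. With C on degree 2, the tonic of the new key is B♭.
Degree 2 carries a minor triad in major keys, so the destination is B♭ major.
Check: the diatonic triads of B♭ major are B♭ (I), Cm (ii), Dm (iii), E♭ (IV), F (V), Gm (vi), Adim (vii°) — Cm is indeed ii.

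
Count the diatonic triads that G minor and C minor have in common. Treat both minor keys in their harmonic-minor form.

1

Diatonic triads of G minor (harmonic minor): Gm (i), Adim (ii°), Bbaug (III+), Cm (iv), D (V), Eb (VI), F#dim (vii°).
Diatonic triads of C minor (harmonic minor): Cm (i), Ddim (ii°), Ebaug (III+), Fm (iv), G (V), Ab (VI), Bdim (vii°).
Matching root and quality in both lists: Cm.
That gives 1 common triad.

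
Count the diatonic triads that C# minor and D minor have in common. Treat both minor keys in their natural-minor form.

Diatonic triads of C# minor (natural minor): C#m (i), D#dim (ii°), E (III), F#m (iv), G#m (v), A (VI), B (VII).
Diatonic triads of D minor (natural minor): Dm (i), Edim (ii°), F (III), Gm (iv), Am (v), Bb (VI), C (VII).
No triad has the same root and quality in both keys.

0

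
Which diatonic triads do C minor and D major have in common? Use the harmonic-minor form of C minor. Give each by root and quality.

Triads in C minor (harmonic minor): Cm (i), Ddim (ii°), Ebaug (III+), Fm (iv), G (V), Ab (VI), Bdim (vii°).
Triads in D major: D (I), Em (ii), F#m (iii), G (IV), A (V), Bm (vi), C#dim (vii°).
Shared triads with their functions: G (V in C minor, IV in D major).

G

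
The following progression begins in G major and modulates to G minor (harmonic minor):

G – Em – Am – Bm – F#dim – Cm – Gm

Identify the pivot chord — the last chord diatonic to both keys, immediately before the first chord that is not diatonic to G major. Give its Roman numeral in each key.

Chords diatonic to G major: G, Am, Bm, C, D, Em, F#dim.
Reading the progression, the first chord not in that set is Cm, so the modulation leaves G major there.
The chord immediately before Cm is F#dim, which is diatonic to both keys: vii° in G major and vii° in G minor.

F#dim — vii° in G major, vii° in G minor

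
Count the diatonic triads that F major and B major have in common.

Diatonic triads of F major: F major (I), G minor (ii), A minor (iii), Bb major (IV), C major (V), D minor (vi), E diminished (vii°).
Diatonic triads of B major: B major (I), C# minor (ii), D# minor (iii), E major (IV), F# major (V), G# minor (vi), A# diminished (vii°).
No triad has the same root and quality in both keys.

0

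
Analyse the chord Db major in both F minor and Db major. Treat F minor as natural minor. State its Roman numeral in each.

VI in F minor; I in Db major

The scale of F minor (natural minor) is F G Ab Bb C Db Eb; Db is degree 6, and the triad built there (Db-F-Ab) is major, so it is VI.
The scale of Db major is Db Eb F Gb Ab Bb C; Db is degree 1, and the triad built there (Db-F-Ab) is major, so it is I.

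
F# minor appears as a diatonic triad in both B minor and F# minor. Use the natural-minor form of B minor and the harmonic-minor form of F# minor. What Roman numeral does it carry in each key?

v in B minor; i in F# minor

The scale of B minor (natural minor) is B C# D E F# G A; F# is degree 5, and the triad built there (F#-A-C#) is minor, so it is v.
The scale of F# minor (harmonic minor) is F# G# A B C# D E#; F# is degree 1, and the triad built there (F#-A-C#) is minor, so it is i.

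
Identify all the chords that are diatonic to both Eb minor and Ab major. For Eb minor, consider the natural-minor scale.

Bbm, Db

Triads in Eb minor (natural minor): Ebm (i), Fdim (ii°), Gb (III), Abm (iv), Bbm (v), Cb (VI), Db (VII).
Triads in Ab major: Ab (I), Bbm (ii), Cm (iii), Db (IV), Eb (V), Fm (vi), Gdim (vii°).
Shared triads with their functions: Bbm (v in Eb minor, ii in Ab major); Db (VII in Eb minor, IV in Ab major).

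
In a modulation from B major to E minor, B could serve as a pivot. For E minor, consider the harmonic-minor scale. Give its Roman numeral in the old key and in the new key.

I in B major; V in E minor

The scale of B major is B C# D# E F# G# A#; B is degree 1, and the triad built there (B-D#-F#) is major, so it is I.
The scale of E minor (harmonic minor) is E F# G A B C D#; B is degree 5, and the triad built there (B-D#-F#) is major, so it is V.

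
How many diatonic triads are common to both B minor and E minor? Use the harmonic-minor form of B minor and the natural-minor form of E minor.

3

Diatonic triads of B minor (harmonic minor): B minor (i), C# diminished (ii°), D augmented (III+), E minor (iv), F# major (V), G major (VI), A# diminished (vii°).
Diatonic triads of E minor (natural minor): E minor (i), F# diminished (ii°), G major (III), A minor (iv), B minor (v), C major (VI), D major (VII).
Matching root and quality in both lists: B minor, E minor, G major.
That gives 3 common triads.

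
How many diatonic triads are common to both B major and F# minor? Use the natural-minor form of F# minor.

2

Diatonic triads of B major: B major (I), C# minor (ii), D# minor (iii), E major (IV), F# major (V), G# minor (vi), A# diminished (vii°).
Diatonic triads of F# minor (natural minor): F# minor (i), G# diminished (ii°), A major (III), B minor (iv), C# minor (v), D major (VI), E major (VII).
Matching root and quality in both lists: C# minor, E major.
That gives 2 common triads.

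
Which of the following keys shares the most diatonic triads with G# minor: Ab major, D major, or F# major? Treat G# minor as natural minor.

F# major

Triads of G# minor (natural minor): G#m (i), A#dim (ii°), B (III), C#m (iv), D#m (v), E (VI), F# (VII).
Ab major shares 0: none.
D major shares 0: none.
F# major shares 4: G#m, B, D#m, F#.
The most common triads (4) are shared with F# major.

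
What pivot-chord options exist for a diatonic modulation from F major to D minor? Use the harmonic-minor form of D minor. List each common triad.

Gm, Bb, Dm, Edim

Triads in F major: F (I), Gm (ii), Am (iii), Bb (IV), C (V), Dm (vi), Edim (vii°).
Triads in D minor (harmonic minor): Dm (i), Edim (ii°), Faug (III+), Gm (iv), A (V), Bb (VI), C#dim (vii°).
Shared triads with their functions: Gm (ii in F major, iv in D minor); Bb (IV in F major, VI in D minor); Dm (vi in F major, i in D minor); Edim (vii° in F major, ii° in D minor).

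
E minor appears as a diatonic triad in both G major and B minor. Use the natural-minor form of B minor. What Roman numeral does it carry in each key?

vi in G major; iv in B minor

The scale of G major is G A B C D E F#; E is degree 6, and the triad built there (E-G-B) is minor, so it is vi.
The scale of B minor (natural minor) is B C# D E F# G A; E is degree 4, and the triad built there (E-G-B) is minor, so it is iv.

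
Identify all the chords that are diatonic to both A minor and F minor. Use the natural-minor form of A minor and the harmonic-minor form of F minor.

Triads in A minor (natural minor): Am (i), Bdim (ii°), C (III), Dm (iv), Em (v), F (VI), G (VII).
Triads in F minor (harmonic minor): Fm (i), Gdim (ii°), Abaug (III+), Bbm (iv), C (V), Db (VI), Edim (vii°).
Shared triads with their functions: C (III in A minor, V in F minor).

C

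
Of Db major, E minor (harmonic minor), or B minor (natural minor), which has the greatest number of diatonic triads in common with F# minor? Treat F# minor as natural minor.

Triads of F# minor (natural minor): F#m (i), G#dim (ii°), A (III), Bm (iv), C#m (v), D (VI), E (VII).
Db major shares 0: none.
E minor (harmonic minor) shares 0: none.
B minor (natural minor) shares 4: F#m, A, Bm, D.
The most common triads (4) are shared with B minor.

B minor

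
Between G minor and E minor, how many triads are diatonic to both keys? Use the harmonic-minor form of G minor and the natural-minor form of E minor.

2

Diatonic triads of G minor (harmonic minor): Gm (i), Adim (ii°), Bbaug (III+), Cm (iv), D (V), Eb (VI), F#dim (vii°).
Diatonic triads of E minor (natural minor): Em (i), F#dim (ii°), G (III), Am (iv), Bm (v), C (VI), D (VII).
Matching root and quality in both lists: D, F#dim.
That gives 2 common triads.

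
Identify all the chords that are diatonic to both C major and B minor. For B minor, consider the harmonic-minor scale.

Em, G

Triads in C major: C (I), Dm (ii), Em (iii), F (IV), G (V), Am (vi), Bdim (vii°).
Triads in B minor (harmonic minor): Bm (i), C#dim (ii°), Daug (III+), Em (iv), F# (V), G (VI), A#dim (vii°).
Shared triads with their functions: Em (iii in C major, iv in B minor); G (V in C major, VI in B minor).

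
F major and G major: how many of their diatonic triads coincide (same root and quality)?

Diatonic triads of F major: F (I), Gm (ii), Am (iii), Bb (IV), C (V), Dm (vi), Edim (vii°).
Diatonic triads of G major: G (I), Am (ii), Bm (iii), C (IV), D (V), Em (vi), F#dim (vii°).
Matching root and quality in both lists: Am, C.
That gives 2 common triads.

2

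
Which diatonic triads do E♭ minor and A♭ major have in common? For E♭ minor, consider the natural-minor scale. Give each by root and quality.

Triads in E♭ minor (natural minor): E♭m (i), Fdim (ii°), G♭ (III), A♭m (iv), B♭m (v), C♭ (VI), D♭ (VII).
Triads in A♭ major: A♭ (I), B♭m (ii), Cm (iii), D♭ (IV), E♭ (V), Fm (vi), Gdim (vii°).
Shared triads with their functions: B♭m (v in E♭ minor, ii in A♭ major); D♭ (VII in E♭ minor, IV in A♭ major).

B♭m, D♭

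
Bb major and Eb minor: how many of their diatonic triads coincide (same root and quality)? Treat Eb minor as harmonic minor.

Diatonic triads of Bb major: Bb major (I), C minor (ii), D minor (iii), Eb major (IV), F major (V), G minor (vi), A diminished (vii°).
Diatonic triads of Eb minor (harmonic minor): Eb minor (i), F diminished (ii°), Gb augmented (III+), Ab minor (iv), Bb major (V), Cb major (VI), D diminished (vii°).
Matching root and quality in both lists: Bb major.
That gives 1 common triad.

1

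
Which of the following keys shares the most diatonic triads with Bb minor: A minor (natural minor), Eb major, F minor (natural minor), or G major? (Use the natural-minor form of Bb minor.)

F minor

Triads of Bb minor (natural minor): Bb minor (i), C diminished (ii°), Db major (III), Eb minor (iv), F minor (v), Gb major (VI), Ab major (VII).
A minor (natural minor) shares 0: none.
Eb major shares 2: Fm, Ab.
F minor (natural minor) shares 4: Bbm, Db, Fm, Ab.
G major shares 0: none.
The most common triads (4) are shared with F minor.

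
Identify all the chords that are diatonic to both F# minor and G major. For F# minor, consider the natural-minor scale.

Bm, D

Triads in F# minor (natural minor): F# minor (i), G# diminished (ii°), A major (III), B minor (iv), C# minor (v), D major (VI), E major (VII).
Triads in G major: G major (I), A minor (ii), B minor (iii), C major (IV), D major (V), E minor (vi), F# diminished (vii°).
Shared triads with their functions: B minor (iv in F# minor, iii in G major); D major (VI in F# minor, V in G major).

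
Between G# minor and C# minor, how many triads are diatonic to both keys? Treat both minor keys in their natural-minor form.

4

Diatonic triads of G# minor (natural minor): G# minor (i), A# diminished (ii°), B major (III), C# minor (iv), D# minor (v), E major (VI), F# major (VII).
Diatonic triads of C# minor (natural minor): C# minor (i), D# diminished (ii°), E major (III), F# minor (iv), G# minor (v), A major (VI), B major (VII).
Matching root and quality in both lists: G# minor, B major, C# minor, E major.
That gives 4 common triads.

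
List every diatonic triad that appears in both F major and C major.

F, Am, C, Dm

Triads in F major: F major (I), G minor (ii), A minor (iii), Bb major (IV), C major (V), D minor (vi), E diminished (vii°).
Triads in C major: C major (I), D minor (ii), E minor (iii), F major (IV), G major (V), A minor (vi), B diminished (vii°).
Shared triads with their functions: F major (I in F major, IV in C major); A minor (iii in F major, vi in C major); C major (V in F major, I in C major); D minor (vi in F major, ii in C major).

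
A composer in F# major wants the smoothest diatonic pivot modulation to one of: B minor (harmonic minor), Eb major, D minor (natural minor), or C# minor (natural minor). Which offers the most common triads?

Triads of F# major: F# major (I), G# minor (ii), A# minor (iii), B major (IV), C# major (V), D# minor (vi), E# diminished (vii°).
B minor (harmonic minor) shares 1: F#.
Eb major shares 0: none.
D minor (natural minor) shares 0: none.
C# minor (natural minor) shares 2: G#m, B.
The most common triads (2) are shared with C# minor.

C# minor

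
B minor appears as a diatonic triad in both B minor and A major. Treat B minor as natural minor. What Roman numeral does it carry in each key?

The scale of B minor (natural minor) is B C♯ D E F♯ G A; B is degree 1, and the triad built there (B-D-F♯) is minor, so it is i.
The scale of A major is A B C♯ D E F♯ G♯; B is degree 2, and the triad built there (B-D-F♯) is minor, so it is ii.

i in B minor; ii in A major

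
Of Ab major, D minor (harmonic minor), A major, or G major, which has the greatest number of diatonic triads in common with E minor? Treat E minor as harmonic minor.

Triads of E minor (harmonic minor): E minor (i), F# diminished (ii°), G augmented (III+), A minor (iv), B major (V), C major (VI), D# diminished (vii°).
Ab major shares 0: none.
D minor (harmonic minor) shares 0: none.
A major shares 0: none.
G major shares 4: Em, F#dim, Am, C.
The most common triads (4) are shared with G major.

G major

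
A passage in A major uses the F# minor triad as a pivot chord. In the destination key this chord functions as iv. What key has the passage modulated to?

C# minor

The numeral iv denotes a minor triad on scale degree 4. With F# on degree 4, the tonic of the new key is C#.
Degree 4 carries a minor triad in minor keys, so the destination is C# minor.
Check: the diatonic triads of C# minor (natural minor) are C#m (i), D#dim (ii°), E (III), F#m (iv), G#m (v), A (VI), B (VII) — F# minor is indeed iv.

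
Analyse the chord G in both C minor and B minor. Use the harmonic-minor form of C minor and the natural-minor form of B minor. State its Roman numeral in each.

The scale of C minor (harmonic minor) is C D E♭ F G A♭ B; G is degree 5, and the triad built there (G-B-D) is major, so it is V.
The scale of B minor (natural minor) is B C♯ D E F♯ G A; G is degree 6, and the triad built there (G-B-D) is major, so it is VI.

V in C minor; VI in B minor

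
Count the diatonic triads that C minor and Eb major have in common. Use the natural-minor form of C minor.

7

Diatonic triads of C minor (natural minor): Cm (i), Ddim (ii°), Eb (III), Fm (iv), Gm (v), Ab (VI), Bb (VII).
Diatonic triads of Eb major: Eb (I), Fm (ii), Gm (iii), Ab (IV), Bb (V), Cm (vi), Ddim (vii°).
Matching root and quality in both lists: Cm, Ddim, Eb, Fm, Gm, Ab, Bb.
That gives 7 common triads.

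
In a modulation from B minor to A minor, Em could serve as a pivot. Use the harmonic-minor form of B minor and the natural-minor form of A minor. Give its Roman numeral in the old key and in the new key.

iv in B minor; v in A minor

The scale of B minor (harmonic minor) is B C# D E F# G A#; E is degree 4, and the triad built there (E-G-B) is minor, so it is iv.
The scale of A minor (natural minor) is A B C D E F G; E is degree 5, and the triad built there (E-G-B) is minor, so it is v.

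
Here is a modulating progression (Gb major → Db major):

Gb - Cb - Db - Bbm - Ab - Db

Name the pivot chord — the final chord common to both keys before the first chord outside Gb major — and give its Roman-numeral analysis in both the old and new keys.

Chords diatonic to Gb major: Gb, Abm, Bbm, Cb, Db, Ebm, Fdim.
Reading the progression, the first chord not in that set is Ab, so the modulation leaves Gb major there.
The chord immediately before Ab is Bbm, which is diatonic to both keys: iii in Gb major and vi in Db major.

Bbm — iii in Gb major, vi in Db major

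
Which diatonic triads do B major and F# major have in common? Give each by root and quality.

Triads in B major: B (I), C#m (ii), D#m (iii), E (IV), F# (V), G#m (vi), A#dim (vii°).
Triads in F# major: F# (I), G#m (ii), A#m (iii), B (IV), C# (V), D#m (vi), E#dim (vii°).
Shared triads with their functions: B (I in B major, IV in F# major); D#m (iii in B major, vi in F# major); F# (V in B major, I in F# major); G#m (vi in B major, ii in F# major).

B, D#m, F#, G#m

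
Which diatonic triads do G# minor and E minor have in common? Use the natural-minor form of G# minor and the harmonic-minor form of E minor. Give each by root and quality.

B

Triads in G# minor (natural minor): G#m (i), A#dim (ii°), B (III), C#m (iv), D#m (v), E (VI), F# (VII).
Triads in E minor (harmonic minor): Em (i), F#dim (ii°), Gaug (III+), Am (iv), B (V), C (VI), D#dim (vii°).
Shared triads with their functions: B (III in G# minor, V in E minor).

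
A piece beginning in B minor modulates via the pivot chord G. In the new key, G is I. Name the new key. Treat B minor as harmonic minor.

The numeral I denotes a major triad on scale degree 1. With G on degree 1, the tonic of the new key is G.
Degree 1 carries a major triad in major keys, so the destination is G major.
Check: the diatonic triads of G major are G (I), Am (ii), Bm (iii), C (IV), D (V), Em (vi), F#dim (vii°) — G is indeed I.

G major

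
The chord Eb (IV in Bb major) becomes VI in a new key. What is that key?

G minor

The numeral VI denotes a major triad on scale degree 6. With Eb on degree 6, the tonic of the new key is G.
Degree 6 carries a major triad in minor keys, so the destination is G minor.
Check: the diatonic triads of G minor (natural minor) are Gm (i), Adim (ii°), Bb (III), Cm (iv), Dm (v), Eb (VI), F (VII) — Eb is indeed VI.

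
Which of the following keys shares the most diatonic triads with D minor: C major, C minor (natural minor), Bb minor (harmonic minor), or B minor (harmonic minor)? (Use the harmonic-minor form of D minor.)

Triads of D minor (harmonic minor): D minor (i), E diminished (ii°), F augmented (III+), G minor (iv), A major (V), Bb major (VI), C# diminished (vii°).
C major shares 1: Dm.
C minor (natural minor) shares 2: Gm, Bb.
Bb minor (harmonic minor) shares 0: none.
B minor (harmonic minor) shares 1: C#dim.
The most common triads (2) are shared with C minor.

C minor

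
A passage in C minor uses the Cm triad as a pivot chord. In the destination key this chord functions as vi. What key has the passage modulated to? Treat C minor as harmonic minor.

The numeral vi denotes a minor triad on scale degree 6. With C on degree 6, the tonic of the new key is Eb.
Degree 6 carries a minor triad in major keys, so the destination is Eb major.
Check: the diatonic triads of Eb major are Eb (I), Fm (ii), Gm (iii), Ab (IV), Bb (V), Cm (vi), Ddim (vii°) — Cm is indeed vi.

Eb major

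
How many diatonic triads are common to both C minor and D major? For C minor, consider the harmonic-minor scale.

Diatonic triads of C minor (harmonic minor): Cm (i), Ddim (ii°), E♭aug (III+), Fm (iv), G (V), A♭ (VI), Bdim (vii°).
Diatonic triads of D major: D (I), Em (ii), F♯m (iii), G (IV), A (V), Bm (vi), C♯dim (vii°).
Matching root and quality in both lists: G.
That gives 1 common triad.

1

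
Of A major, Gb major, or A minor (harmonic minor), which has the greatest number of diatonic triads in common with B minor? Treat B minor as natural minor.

Triads of B minor (natural minor): B minor (i), C# diminished (ii°), D major (III), E minor (iv), F# minor (v), G major (VI), A major (VII).
A major shares 4: Bm, D, F#m, A.
Gb major shares 0: none.
A minor (harmonic minor) shares 0: none.
The most common triads (4) are shared with A major.

A major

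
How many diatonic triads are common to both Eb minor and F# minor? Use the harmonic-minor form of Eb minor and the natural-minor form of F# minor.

0

Diatonic triads of Eb minor (harmonic minor): Ebm (i), Fdim (ii°), Gbaug (III+), Abm (iv), Bb (V), Cb (VI), Ddim (vii°).
Diatonic triads of F# minor (natural minor): F#m (i), G#dim (ii°), A (III), Bm (iv), C#m (v), D (VI), E (VII).
No triad has the same root and quality in both keys.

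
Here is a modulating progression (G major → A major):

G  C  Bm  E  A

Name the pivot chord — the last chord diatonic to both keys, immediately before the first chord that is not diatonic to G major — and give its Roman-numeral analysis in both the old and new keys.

Bm — iii in G major, ii in A major

Chords diatonic to G major: G, Am, Bm, C, D, Em, F♯dim.
Reading the progression, the first chord not in that set is E, so the modulation leaves G major there.
The chord immediately before E is Bm, which is diatonic to both keys: iii in G major and ii in A major.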